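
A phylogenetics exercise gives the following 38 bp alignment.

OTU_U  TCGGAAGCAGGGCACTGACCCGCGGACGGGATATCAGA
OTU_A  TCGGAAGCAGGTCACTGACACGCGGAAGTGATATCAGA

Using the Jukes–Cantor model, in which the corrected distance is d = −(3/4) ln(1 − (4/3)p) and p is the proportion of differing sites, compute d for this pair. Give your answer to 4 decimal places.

0.1134

Differing sites — 12:G/T; 20:C/A; 27:C/A; 29:G/T.
p = 4/38 = 0.105263.
d = −0.75 · ln(1 − (4/3)·0.105263) = −0.75 · ln(0.859649) = −0.75 · (-0.151231) = 0.1134.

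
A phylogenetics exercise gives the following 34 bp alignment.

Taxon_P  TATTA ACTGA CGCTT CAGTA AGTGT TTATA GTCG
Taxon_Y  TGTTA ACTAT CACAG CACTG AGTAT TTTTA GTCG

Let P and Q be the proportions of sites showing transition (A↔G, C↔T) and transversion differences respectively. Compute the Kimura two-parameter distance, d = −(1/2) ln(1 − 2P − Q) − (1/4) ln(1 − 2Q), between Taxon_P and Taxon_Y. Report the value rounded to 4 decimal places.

0.3780

Mismatches occur at site 2 (A↔G, transition), site 9 (G↔A, transition), site 10 (A↔T, transversion), site 12 (G↔A, transition), site 14 (T↔A, transversion), site 15 (T↔G, transversion), site 18 (G↔C, transversion), site 20 (A↔G, transition), site 24 (G↔A, transition), site 28 (A↔T, transversion).
Of the 10 differences, 5 transitions and 5 transversions over 34 sites: P = 5/34 = 0.147059, Q = 5/34 = 0.147059.
d = −0.5·ln(0.558823) − 0.25·ln(0.705882) = −0.5·(-0.581922) − 0.25·(-0.348307) = 0.3780.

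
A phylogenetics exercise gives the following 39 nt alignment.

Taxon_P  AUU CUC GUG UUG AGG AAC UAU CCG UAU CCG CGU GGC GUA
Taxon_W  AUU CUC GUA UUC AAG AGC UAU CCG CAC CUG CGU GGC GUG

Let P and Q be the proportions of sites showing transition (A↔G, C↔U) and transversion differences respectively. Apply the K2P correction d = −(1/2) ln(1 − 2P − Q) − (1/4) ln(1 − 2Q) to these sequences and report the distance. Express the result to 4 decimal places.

0.2559

Mismatches occur at site 9 (G/A, transition), site 12 (G/C, transversion), site 14 (G/A, transition), site 17 (A/G, transition), site 25 (U/C, transition), site 27 (U/C, transition), site 29 (C/U, transition), site 39 (A/G, transition).
Of the 8 differences, 7 transitions and 1 transversion over 39 sites: P = 7/39 = 0.179487, Q = 1/39 = 0.025641.
d = −0.5·ln(0.615385) − 0.25·ln(0.948718) = −0.5·(-0.485507) − 0.25·(-0.052644) = 0.2559.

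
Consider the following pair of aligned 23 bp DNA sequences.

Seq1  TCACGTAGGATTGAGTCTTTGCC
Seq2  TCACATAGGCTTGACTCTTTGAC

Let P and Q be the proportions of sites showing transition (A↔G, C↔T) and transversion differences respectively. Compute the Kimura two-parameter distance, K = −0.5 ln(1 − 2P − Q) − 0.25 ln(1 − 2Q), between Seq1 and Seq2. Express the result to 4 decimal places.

Mismatches occur at site 5 (G→A, transition), site 10 (A→C, transversion), site 15 (G→C, transversion), site 22 (C→A, transversion).
Of the 4 differences, 1 transition and 3 transversions over 23 sites: P = 1/23 = 0.043478, Q = 3/23 = 0.130435.
d = −0.5·ln(0.782609) − 0.25·ln(0.739130) = −0.5·(-0.245122) − 0.25·(-0.302281) = 0.1981.

0.1981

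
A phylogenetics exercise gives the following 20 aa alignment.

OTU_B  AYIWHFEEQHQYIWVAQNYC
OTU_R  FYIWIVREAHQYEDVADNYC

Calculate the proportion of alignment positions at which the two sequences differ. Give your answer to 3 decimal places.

Mismatches occur at site 1 (A→F), site 5 (H→I), site 6 (F→V), site 7 (E→R), site 9 (Q→A), site 13 (I→E), site 14 (W→D), site 17 (Q→D).
There are 8 differences over 20 sites, so p = 8/20 = 0.400.

0.400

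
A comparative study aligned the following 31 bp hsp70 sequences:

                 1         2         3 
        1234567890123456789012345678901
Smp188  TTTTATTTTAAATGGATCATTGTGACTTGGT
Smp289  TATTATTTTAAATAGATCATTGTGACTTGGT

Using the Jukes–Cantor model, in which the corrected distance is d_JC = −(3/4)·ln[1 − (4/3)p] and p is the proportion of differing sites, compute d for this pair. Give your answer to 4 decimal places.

Mismatches occur at site 2 (T↔A), site 14 (G↔A).
p = 2/31 = 0.064516.
d = −0.75 · ln(1 − (4/3)·0.064516) = −0.75 · ln(0.913979) = −0.75 · (-0.089948) = 0.0675.

0.0675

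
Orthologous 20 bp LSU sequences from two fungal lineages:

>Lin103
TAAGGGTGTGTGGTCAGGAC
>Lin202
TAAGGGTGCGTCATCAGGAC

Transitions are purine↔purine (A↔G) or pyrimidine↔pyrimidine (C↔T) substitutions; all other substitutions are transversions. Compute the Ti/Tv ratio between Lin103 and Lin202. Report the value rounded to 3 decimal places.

Mismatches occur at site 9 (T→C, transition), site 12 (G→C, transversion), site 13 (G→A, transition).
Of the 3 differences, 2 transitions and 1 transversion, so Ti/Tv = 2/1 = 2.000.

2.000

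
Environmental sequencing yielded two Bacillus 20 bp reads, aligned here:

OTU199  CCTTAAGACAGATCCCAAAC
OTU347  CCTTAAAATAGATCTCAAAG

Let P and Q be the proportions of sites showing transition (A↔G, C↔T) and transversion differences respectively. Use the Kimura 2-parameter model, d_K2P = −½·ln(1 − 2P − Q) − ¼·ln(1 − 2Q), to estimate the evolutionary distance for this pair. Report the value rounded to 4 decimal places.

0.2417

Differing sites — 7:G/A (Ti); 9:C/T (Ti); 15:C/T (Ti); 20:C/G (Tv).
Of the 4 differences, 3 transitions and 1 transversion over 20 sites: P = 3/20 = 0.150000, Q = 1/20 = 0.050000.
d = −0.5·ln(0.650000) − 0.25·ln(0.900000) = −0.5·(-0.430783) − 0.25·(-0.105361) = 0.2417.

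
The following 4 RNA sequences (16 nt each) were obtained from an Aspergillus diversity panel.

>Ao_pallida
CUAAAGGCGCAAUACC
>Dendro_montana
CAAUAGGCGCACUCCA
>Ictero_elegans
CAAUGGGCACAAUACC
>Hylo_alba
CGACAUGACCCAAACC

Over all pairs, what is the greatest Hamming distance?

10

Pairwise Hamming distances:
  Ao_pallida vs Dendro_montana: 5
  Ao_pallida vs Ictero_elegans: 4
  Ao_pallida vs Hylo_alba: 7
  Dendro_montana vs Ictero_elegans: 5
  Dendro_montana vs Hylo_alba: 10
  Ictero_elegans vs Hylo_alba: 8
The largest is 10, between Dendro_montana and Hylo_alba.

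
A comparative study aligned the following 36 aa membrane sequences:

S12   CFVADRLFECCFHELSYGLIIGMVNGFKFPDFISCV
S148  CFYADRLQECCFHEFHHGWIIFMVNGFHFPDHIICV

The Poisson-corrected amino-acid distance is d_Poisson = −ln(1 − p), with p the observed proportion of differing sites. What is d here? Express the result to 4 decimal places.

0.3254

The sequences differ at positions 3 (V/Y), 8 (F/Q), 15 (L/F), 16 (S/H), 17 (Y/H), 19 (L/W), 22 (G/F), 28 (K/H), 32 (F/H), 34 (S/I).
p = 10/36 = 0.277778.
d = −ln(1 − 0.277778) = −ln(0.722222) = 0.3254.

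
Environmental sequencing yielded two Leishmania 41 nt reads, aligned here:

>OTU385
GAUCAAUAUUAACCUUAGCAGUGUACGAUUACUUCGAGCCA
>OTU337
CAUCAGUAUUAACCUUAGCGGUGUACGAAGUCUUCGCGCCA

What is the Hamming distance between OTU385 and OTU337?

7

Differing sites — 1:G/C; 6:A/G; 20:A/G; 29:U/A; 30:U/G; 31:A/U; 37:A/C.
That gives 7 mismatches out of 41 aligned sites, so the Hamming distance is 7.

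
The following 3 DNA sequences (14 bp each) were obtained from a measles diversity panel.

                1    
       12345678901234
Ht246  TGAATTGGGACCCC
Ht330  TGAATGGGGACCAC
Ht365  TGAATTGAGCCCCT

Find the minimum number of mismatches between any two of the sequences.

Pairwise Hamming distances:
  Ht246 vs Ht330: 2
  Ht246 vs Ht365: 3
  Ht330 vs Ht365: 5
The smallest is 2, between Ht246 and Ht330.

2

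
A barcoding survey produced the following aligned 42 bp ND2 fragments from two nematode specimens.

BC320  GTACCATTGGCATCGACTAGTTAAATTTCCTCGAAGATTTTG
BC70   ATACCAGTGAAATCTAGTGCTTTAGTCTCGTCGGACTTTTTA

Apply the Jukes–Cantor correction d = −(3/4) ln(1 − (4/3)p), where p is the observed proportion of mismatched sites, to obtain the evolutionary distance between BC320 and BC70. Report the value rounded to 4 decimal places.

Mismatches occur at site 1 (G→A), site 7 (T→G), site 10 (G→A), site 11 (C→A), site 15 (G→T), site 17 (C→G), site 19 (A→G), site 20 (G→C), site 23 (A→T), site 25 (A→G), site 27 (T→C), site 30 (C→G), site 34 (A→G), site 36 (G→C), site 37 (A→T), site 42 (G→A).
p = 16/42 = 0.380952.
d = −0.75 · ln(1 − (4/3)·0.380952) = −0.75 · ln(0.492064) = −0.75 · (-0.709146) = 0.5319.

0.5319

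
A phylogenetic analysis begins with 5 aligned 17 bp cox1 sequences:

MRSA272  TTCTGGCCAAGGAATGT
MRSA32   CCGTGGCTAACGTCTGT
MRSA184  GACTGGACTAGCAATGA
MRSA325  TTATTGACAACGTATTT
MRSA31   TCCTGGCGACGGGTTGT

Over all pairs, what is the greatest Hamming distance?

11

Pairwise Hamming distances:
  MRSA272 vs MRSA32: 7
  MRSA272 vs MRSA184: 6
  MRSA272 vs MRSA325: 6
  MRSA272 vs MRSA31: 5
  MRSA32 vs MRSA184: 11
  MRSA32 vs MRSA325: 8
  MRSA32 vs MRSA31: 7
  MRSA184 vs MRSA325: 10
  MRSA184 vs MRSA31: 10
  MRSA325 vs MRSA31: 10
The largest is 11, between MRSA32 and MRSA184.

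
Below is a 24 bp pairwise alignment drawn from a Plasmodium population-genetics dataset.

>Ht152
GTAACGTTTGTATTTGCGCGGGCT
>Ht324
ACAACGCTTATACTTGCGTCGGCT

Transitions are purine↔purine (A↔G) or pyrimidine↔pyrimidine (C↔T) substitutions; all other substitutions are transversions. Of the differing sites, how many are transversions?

Differing sites — 1:G/A (Ti); 2:T/C (Ti); 7:T/C (Ti); 10:G/A (Ti); 13:T/C (Ti); 19:C/T (Ti); 20:G/C (Tv).
Of the 7 differences, 6 transitions and 1 transversion, so the answer is 1.

1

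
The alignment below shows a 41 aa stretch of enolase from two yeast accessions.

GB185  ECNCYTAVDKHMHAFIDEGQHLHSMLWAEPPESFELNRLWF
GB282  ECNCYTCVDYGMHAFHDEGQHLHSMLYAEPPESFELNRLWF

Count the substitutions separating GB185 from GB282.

The sequences differ at positions 7 (A/C), 10 (K/Y), 11 (H/G), 16 (I/H), 27 (W/Y).
That gives 5 mismatches out of 41 aligned sites, so the Hamming distance is 5.

5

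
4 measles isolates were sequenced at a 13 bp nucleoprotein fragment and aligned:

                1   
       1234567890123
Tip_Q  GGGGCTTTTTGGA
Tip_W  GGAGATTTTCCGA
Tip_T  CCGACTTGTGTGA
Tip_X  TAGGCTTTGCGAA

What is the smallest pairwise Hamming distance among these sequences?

Pairwise Hamming distances:
  Tip_Q vs Tip_W: 4
  Tip_Q vs Tip_T: 6
  Tip_Q vs Tip_X: 5
  Tip_W vs Tip_T: 8
  Tip_W vs Tip_X: 7
  Tip_T vs Tip_X: 8
The smallest is 4, between Tip_Q and Tip_W.

4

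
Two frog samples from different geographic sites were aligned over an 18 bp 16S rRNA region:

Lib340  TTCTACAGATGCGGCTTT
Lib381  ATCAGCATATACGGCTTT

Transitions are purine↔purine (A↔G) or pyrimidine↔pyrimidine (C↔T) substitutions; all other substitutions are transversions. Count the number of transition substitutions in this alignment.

Differing sites — 1:T/A (Tv); 4:T/A (Tv); 5:A/G (Ti); 8:G/T (Tv); 11:G/A (Ti).
Of the 5 differences, 2 transitions and 3 transversions, so the answer is 2.

2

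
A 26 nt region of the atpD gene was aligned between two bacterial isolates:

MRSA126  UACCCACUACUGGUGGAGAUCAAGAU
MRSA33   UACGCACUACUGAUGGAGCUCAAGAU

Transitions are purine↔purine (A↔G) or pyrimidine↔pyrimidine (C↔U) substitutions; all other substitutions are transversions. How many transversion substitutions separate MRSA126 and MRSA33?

2

The sequences differ at positions 4 (C/G, transversion), 13 (G/A, transition), 19 (A/C, transversion).
Of the 3 differences, 1 transition and 2 transversions, so the answer is 2.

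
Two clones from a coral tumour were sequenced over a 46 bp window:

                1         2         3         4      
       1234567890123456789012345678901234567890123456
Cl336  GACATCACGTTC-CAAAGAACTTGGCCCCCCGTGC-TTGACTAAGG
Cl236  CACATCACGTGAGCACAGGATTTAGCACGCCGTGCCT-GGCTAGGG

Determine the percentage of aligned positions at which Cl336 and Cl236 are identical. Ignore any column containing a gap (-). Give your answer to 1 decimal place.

Excluding the 3 gap columns leaves 43 comparable sites.
The sequences differ at positions 1 (G/C), 11 (T/G), 12 (C/A), 16 (A/C), 19 (A/G), 21 (C/T), 24 (G/A), 27 (C/A), 29 (C/G), 40 (A/G), 44 (A/G).
32 of the 43 comparable sites match, so the percent identity is 32/43 × 100 = 74.4%.

74.4%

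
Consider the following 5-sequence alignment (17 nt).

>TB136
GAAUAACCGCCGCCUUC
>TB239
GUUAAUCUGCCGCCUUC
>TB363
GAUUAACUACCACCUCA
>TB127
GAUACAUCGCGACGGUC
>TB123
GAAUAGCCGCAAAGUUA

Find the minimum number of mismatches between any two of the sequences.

5

Pairwise Hamming distances:
  TB136 vs TB239: 5
  TB136 vs TB363: 6
  TB136 vs TB127: 8
  TB136 vs TB123: 6
  TB239 vs TB363: 7
  TB239 vs TB127: 9
  TB239 vs TB123: 10
  TB363 vs TB127: 10
  TB363 vs TB123: 8
  TB127 vs TB123: 9
The smallest is 5, between TB136 and TB239.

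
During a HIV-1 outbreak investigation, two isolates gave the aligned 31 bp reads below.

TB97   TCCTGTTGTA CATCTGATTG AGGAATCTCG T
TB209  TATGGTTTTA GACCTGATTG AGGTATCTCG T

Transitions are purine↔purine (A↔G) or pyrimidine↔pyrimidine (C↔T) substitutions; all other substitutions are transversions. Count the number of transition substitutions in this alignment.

Mismatches occur at site 2 (C→A, transversion), site 3 (C→T, transition), site 4 (T→G, transversion), site 8 (G→T, transversion), site 11 (C→G, transversion), site 13 (T→C, transition), site 24 (A→T, transversion).
Of the 7 differences, 2 transitions and 5 transversions, so the answer is 2.

2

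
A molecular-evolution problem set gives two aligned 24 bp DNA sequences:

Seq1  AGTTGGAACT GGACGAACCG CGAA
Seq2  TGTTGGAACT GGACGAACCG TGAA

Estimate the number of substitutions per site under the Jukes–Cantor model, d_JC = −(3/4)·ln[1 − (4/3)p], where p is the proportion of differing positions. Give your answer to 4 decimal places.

0.0883

Differing sites — 1:A/T; 21:C/T.
p = 2/24 = 0.083333.
d = −0.75 · ln(1 − (4/3)·0.083333) = −0.75 · ln(0.888889) = −0.75 · (-0.117783) = 0.0883.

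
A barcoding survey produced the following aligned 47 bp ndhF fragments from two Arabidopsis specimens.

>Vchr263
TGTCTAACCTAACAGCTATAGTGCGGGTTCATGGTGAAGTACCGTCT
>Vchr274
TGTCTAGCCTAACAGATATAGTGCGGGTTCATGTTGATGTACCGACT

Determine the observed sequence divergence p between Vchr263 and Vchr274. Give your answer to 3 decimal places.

0.106

The sequences differ at positions 7 (A/G), 16 (C/A), 34 (G/T), 38 (A/T), 45 (T/A).
There are 5 differences over 47 sites, so p = 5/47 = 0.106.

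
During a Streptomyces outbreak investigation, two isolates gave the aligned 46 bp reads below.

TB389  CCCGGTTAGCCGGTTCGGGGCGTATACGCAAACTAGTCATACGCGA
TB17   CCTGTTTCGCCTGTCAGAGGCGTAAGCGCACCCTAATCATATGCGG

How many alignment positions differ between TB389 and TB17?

Mismatches occur at site 3 (C↔T), site 5 (G↔T), site 8 (A↔C), site 12 (G↔T), site 15 (T↔C), site 16 (C↔A), site 18 (G↔A), site 25 (T↔A), site 26 (A↔G), site 31 (A↔C), site 32 (A↔C), site 36 (G↔A), site 42 (C↔T), site 46 (A↔G).
That gives 14 mismatches out of 46 aligned sites, so the Hamming distance is 14.

14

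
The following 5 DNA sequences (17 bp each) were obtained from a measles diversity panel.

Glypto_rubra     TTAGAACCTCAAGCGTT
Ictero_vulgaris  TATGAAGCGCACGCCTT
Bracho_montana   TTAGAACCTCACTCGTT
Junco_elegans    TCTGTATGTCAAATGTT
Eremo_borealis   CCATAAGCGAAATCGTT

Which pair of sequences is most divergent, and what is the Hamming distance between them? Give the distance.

Pairwise Hamming distances:
  Glypto_rubra vs Ictero_vulgaris: 6
  Glypto_rubra vs Bracho_montana: 2
  Glypto_rubra vs Junco_elegans: 7
  Glypto_rubra vs Eremo_borealis: 7
  Ictero_vulgaris vs Bracho_montana: 6
  Ictero_vulgaris vs Junco_elegans: 9
  Ictero_vulgaris vs Eremo_borealis: 8
  Bracho_montana vs Junco_elegans: 8
  Bracho_montana vs Eremo_borealis: 7
  Junco_elegans vs Eremo_borealis: 10
The largest is 10, between Junco_elegans and Eremo_borealis.

10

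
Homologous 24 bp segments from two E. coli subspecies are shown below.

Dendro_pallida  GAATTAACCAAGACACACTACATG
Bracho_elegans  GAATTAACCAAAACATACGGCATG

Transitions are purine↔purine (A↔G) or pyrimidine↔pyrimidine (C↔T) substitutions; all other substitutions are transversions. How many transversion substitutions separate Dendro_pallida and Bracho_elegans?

Mismatches occur at site 12 (G/A, transition), site 16 (C/T, transition), site 19 (T/G, transversion), site 20 (A/G, transition).
Of the 4 differences, 3 transitions and 1 transversion, so the answer is 1.

1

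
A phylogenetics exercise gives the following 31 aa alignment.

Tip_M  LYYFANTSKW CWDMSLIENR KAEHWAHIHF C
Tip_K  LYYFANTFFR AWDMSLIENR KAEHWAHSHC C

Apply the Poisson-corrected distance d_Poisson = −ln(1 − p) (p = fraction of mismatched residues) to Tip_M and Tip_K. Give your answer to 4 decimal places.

Differing sites — 8:S/F; 9:K/F; 10:W/R; 11:C/A; 28:I/S; 30:F/C.
p = 6/31 = 0.193548.
d = −ln(1 − 0.193548) = −ln(0.806452) = 0.2151.

0.2151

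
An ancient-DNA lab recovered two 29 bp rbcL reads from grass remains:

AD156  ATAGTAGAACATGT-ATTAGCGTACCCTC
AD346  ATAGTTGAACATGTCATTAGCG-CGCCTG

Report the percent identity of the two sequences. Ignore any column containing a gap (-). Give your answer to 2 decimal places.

Excluding the 2 gap columns leaves 27 comparable sites.
The sequences differ at positions 6 (A/T), 24 (A/C), 25 (C/G), 29 (C/G).
23 of the 27 comparable sites match, so the percent identity is 23/27 × 100 = 85.19%.

85.19%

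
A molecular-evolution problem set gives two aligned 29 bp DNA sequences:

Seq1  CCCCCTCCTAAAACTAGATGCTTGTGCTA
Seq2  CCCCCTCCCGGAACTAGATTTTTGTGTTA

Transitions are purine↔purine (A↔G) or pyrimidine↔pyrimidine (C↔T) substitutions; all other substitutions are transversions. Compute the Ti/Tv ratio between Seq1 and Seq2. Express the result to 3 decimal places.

Differing sites — 9:T/C (Ti); 10:A/G (Ti); 11:A/G (Ti); 20:G/T (Tv); 21:C/T (Ti); 27:C/T (Ti).
Of the 6 differences, 5 transitions and 1 transversion, so Ti/Tv = 5/1 = 5.000.

5.000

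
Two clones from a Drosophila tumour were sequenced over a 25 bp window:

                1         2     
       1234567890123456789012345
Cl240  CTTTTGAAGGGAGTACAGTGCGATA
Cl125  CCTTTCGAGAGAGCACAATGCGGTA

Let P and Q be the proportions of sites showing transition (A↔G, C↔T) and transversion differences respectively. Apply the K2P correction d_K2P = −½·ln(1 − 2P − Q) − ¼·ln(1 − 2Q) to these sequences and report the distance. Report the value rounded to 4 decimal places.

0.3878

Differing sites — 2:T/C (Ti); 6:G/C (Tv); 7:A/G (Ti); 10:G/A (Ti); 14:T/C (Ti); 18:G/A (Ti); 23:A/G (Ti).
Of the 7 differences, 6 transitions and 1 transversion over 25 sites: P = 6/25 = 0.240000, Q = 1/25 = 0.040000.
d = −0.5·ln(0.480000) − 0.25·ln(0.920000) = −0.5·(-0.733969) − 0.25·(-0.083382) = 0.3878.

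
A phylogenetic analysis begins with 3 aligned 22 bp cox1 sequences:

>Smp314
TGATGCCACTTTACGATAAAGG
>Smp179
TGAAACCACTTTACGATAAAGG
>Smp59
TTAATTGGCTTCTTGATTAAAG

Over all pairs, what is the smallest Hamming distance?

2

Pairwise Hamming distances:
  Smp314 vs Smp179: 2
  Smp314 vs Smp59: 11
  Smp179 vs Smp59: 10
The smallest is 2, between Smp314 and Smp179.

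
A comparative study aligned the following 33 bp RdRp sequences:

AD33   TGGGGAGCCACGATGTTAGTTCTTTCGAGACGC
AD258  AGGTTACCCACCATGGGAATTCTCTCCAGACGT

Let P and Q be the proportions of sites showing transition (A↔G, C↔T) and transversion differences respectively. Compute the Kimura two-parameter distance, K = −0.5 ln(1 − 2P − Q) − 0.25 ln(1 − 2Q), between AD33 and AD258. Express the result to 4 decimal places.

0.4419

Differing sites — 1:T/A (Tv); 4:G/T (Tv); 5:G/T (Tv); 7:G/C (Tv); 12:G/C (Tv); 16:T/G (Tv); 17:T/G (Tv); 19:G/A (Ti); 24:T/C (Ti); 27:G/C (Tv); 33:C/T (Ti).
Of the 11 differences, 3 transitions and 8 transversions over 33 sites: P = 3/33 = 0.090909, Q = 8/33 = 0.242424.
d = −0.5·ln(0.575758) − 0.25·ln(0.515152) = −0.5·(-0.552068) − 0.25·(-0.663293) = 0.4419.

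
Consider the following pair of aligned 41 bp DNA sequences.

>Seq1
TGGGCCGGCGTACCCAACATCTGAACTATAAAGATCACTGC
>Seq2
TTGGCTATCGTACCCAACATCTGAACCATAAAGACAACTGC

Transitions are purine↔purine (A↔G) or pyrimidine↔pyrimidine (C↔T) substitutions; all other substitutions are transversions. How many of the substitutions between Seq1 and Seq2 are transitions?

4

Mismatches occur at site 2 (G→T, transversion), site 6 (C→T, transition), site 7 (G→A, transition), site 8 (G→T, transversion), site 27 (T→C, transition), site 35 (T→C, transition), site 36 (C→A, transversion).
Of the 7 differences, 4 transitions and 3 transversions, so the answer is 4.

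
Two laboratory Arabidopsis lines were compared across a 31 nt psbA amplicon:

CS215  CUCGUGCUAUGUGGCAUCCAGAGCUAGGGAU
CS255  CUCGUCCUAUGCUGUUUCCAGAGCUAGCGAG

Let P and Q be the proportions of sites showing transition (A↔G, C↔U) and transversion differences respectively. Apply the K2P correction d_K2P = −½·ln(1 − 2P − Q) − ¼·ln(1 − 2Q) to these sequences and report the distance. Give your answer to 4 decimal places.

0.2688

Mismatches occur at site 6 (G/C, transversion), site 12 (U/C, transition), site 13 (G/U, transversion), site 15 (C/U, transition), site 16 (A/U, transversion), site 28 (G/C, transversion), site 31 (U/G, transversion).
Of the 7 differences, 2 transitions and 5 transversions over 31 sites: P = 2/31 = 0.064516, Q = 5/31 = 0.161290.
d = −0.5·ln(0.709678) − 0.25·ln(0.677420) = −0.5·(-0.342944) − 0.25·(-0.389464) = 0.2688.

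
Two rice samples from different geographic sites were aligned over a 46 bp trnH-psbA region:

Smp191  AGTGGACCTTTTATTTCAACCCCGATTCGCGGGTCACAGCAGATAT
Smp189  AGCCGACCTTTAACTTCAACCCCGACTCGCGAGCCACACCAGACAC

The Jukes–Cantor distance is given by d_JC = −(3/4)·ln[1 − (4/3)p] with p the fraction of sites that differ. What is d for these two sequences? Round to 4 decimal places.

0.2567

Mismatches occur at site 3 (T↔C), site 4 (G↔C), site 12 (T↔A), site 14 (T↔C), site 26 (T↔C), site 32 (G↔A), site 34 (T↔C), site 39 (G↔C), site 44 (T↔C), site 46 (T↔C).
p = 10/46 = 0.217391.
d = −0.75 · ln(1 − (4/3)·0.217391) = −0.75 · ln(0.710145) = −0.75 · (-0.342286) = 0.2567.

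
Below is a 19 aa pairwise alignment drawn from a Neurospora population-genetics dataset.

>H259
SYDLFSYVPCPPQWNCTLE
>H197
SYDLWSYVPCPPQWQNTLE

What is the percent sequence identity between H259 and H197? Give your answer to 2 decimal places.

84.21%

Differing sites — 5:F/W; 15:N/Q; 16:C/N.
16 of the 19 sites match, so the percent identity is 16/19 × 100 = 84.21%.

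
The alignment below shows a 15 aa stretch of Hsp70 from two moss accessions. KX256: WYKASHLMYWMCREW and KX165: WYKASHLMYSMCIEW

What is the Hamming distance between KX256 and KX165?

2

Differing sites — 10:W/S; 13:R/I.
That gives 2 mismatches out of 15 aligned sites, so the Hamming distance is 2.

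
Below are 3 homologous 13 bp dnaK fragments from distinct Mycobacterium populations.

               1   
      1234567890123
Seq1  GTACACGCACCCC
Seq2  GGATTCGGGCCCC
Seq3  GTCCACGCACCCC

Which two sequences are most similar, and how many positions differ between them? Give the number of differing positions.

Pairwise Hamming distances:
  Seq1 vs Seq2: 5
  Seq1 vs Seq3: 1
  Seq2 vs Seq3: 6
The smallest is 1, between Seq1 and Seq3.

1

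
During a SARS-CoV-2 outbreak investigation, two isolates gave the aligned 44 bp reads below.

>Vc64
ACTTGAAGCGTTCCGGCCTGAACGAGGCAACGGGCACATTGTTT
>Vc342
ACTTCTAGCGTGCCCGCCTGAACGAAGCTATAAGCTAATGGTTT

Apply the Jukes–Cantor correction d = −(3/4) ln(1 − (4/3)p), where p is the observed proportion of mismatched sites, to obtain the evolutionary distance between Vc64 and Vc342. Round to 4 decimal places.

0.3390

Mismatches occur at site 5 (G→C), site 6 (A→T), site 12 (T→G), site 15 (G→C), site 26 (G→A), site 29 (A→T), site 31 (C→T), site 32 (G→A), site 33 (G→A), site 36 (A→T), site 37 (C→A), site 40 (T→G).
p = 12/44 = 0.272727.
d = −0.75 · ln(1 − (4/3)·0.272727) = −0.75 · ln(0.636364) = −0.75 · (-0.451985) = 0.3390.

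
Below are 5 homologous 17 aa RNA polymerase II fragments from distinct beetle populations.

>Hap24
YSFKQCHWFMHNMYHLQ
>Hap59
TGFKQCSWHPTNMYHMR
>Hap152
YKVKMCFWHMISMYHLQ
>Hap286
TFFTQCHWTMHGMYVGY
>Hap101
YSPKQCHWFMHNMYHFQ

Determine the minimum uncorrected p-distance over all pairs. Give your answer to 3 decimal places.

0.118

Pairwise Hamming distances:
  Hap24 vs Hap59: 8
  Hap24 vs Hap152: 7
  Hap24 vs Hap286: 8
  Hap24 vs Hap101: 2
  Hap59 vs Hap152: 10
  Hap59 vs Hap286: 10
  Hap59 vs Hap101: 9
  Hap152 vs Hap286: 12
  Hap152 vs Hap101: 8
  Hap286 vs Hap101: 9
The smallest is 2 mismatches, between Hap24 and Hap101; p = 2/17 = 0.118.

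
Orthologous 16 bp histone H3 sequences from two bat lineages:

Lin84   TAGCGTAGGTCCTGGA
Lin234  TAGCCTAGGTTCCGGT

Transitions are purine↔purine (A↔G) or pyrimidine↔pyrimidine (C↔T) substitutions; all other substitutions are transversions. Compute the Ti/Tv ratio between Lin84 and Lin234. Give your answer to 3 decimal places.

1.000

Differing sites — 5:G/C (Tv); 11:C/T (Ti); 13:T/C (Ti); 16:A/T (Tv).
Of the 4 differences, 2 transitions and 2 transversions, so Ti/Tv = 2/2 = 1.000.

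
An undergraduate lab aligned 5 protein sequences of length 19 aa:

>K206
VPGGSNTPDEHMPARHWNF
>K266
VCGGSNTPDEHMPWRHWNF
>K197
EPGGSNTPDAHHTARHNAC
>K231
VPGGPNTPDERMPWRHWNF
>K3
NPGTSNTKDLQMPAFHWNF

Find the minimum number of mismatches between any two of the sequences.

Pairwise Hamming distances:
  K206 vs K266: 2
  K206 vs K197: 7
  K206 vs K231: 3
  K206 vs K3: 6
  K266 vs K197: 9
  K266 vs K231: 3
  K266 vs K3: 8
  K197 vs K231: 10
  K197 vs K3: 11
  K231 vs K3: 8
The smallest is 2, between K206 and K266.

2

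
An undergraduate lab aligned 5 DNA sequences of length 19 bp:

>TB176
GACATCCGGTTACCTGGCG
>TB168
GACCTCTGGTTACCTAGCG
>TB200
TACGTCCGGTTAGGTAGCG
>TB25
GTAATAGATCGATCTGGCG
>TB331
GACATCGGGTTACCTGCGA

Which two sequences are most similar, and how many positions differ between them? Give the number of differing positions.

3

Pairwise Hamming distances:
  TB176 vs TB168: 3
  TB176 vs TB200: 5
  TB176 vs TB25: 9
  TB176 vs TB331: 4
  TB168 vs TB200: 5
  TB168 vs TB25: 11
  TB168 vs TB331: 6
  TB200 vs TB25: 13
  TB200 vs TB331: 9
  TB25 vs TB331: 11
The smallest is 3, between TB176 and TB168.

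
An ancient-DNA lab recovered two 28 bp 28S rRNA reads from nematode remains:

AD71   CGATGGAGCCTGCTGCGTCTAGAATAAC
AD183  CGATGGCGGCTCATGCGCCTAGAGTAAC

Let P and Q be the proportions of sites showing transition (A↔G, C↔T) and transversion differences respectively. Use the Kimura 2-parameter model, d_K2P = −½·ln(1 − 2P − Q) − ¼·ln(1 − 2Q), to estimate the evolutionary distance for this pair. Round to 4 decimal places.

The sequences differ at positions 7 (A/C, transversion), 9 (C/G, transversion), 12 (G/C, transversion), 13 (C/A, transversion), 18 (T/C, transition), 24 (A/G, transition).
Of the 6 differences, 2 transitions and 4 transversions over 28 sites: P = 2/28 = 0.071429, Q = 4/28 = 0.142857.
d = −0.5·ln(0.714285) − 0.25·ln(0.714286) = −0.5·(-0.336473) − 0.25·(-0.336472) = 0.2524.

0.2524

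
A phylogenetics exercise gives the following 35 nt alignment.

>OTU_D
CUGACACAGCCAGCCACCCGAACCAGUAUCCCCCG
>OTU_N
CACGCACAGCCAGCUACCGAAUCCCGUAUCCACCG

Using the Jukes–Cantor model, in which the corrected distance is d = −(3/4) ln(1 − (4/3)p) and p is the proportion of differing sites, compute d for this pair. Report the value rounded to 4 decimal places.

The sequences differ at positions 2 (U/A), 3 (G/C), 4 (A/G), 15 (C/U), 19 (C/G), 20 (G/A), 22 (A/U), 25 (A/C), 32 (C/A).
p = 9/35 = 0.257143.
d = −0.75 · ln(1 − (4/3)·0.257143) = −0.75 · ln(0.657143) = −0.75 · (-0.419854) = 0.3149.

0.3149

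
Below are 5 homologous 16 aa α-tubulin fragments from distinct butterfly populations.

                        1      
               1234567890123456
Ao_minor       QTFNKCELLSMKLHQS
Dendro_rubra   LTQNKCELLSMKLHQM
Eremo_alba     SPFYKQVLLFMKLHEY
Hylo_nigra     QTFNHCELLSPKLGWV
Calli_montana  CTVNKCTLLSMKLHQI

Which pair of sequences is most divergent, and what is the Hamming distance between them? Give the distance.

11

Pairwise Hamming distances:
  Ao_minor vs Dendro_rubra: 3
  Ao_minor vs Eremo_alba: 8
  Ao_minor vs Hylo_nigra: 5
  Ao_minor vs Calli_montana: 4
  Dendro_rubra vs Eremo_alba: 9
  Dendro_rubra vs Hylo_nigra: 7
  Dendro_rubra vs Calli_montana: 4
  Eremo_alba vs Hylo_nigra: 11
  Eremo_alba vs Calli_montana: 9
  Hylo_nigra vs Calli_montana: 8
The largest is 11, between Eremo_alba and Hylo_nigra.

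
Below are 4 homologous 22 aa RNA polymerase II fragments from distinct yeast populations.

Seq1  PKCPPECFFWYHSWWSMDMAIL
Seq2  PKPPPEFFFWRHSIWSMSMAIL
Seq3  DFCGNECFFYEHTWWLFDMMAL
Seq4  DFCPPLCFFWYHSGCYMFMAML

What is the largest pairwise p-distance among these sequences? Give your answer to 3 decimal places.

Pairwise Hamming distances:
  Seq1 vs Seq2: 5
  Seq1 vs Seq3: 11
  Seq1 vs Seq4: 8
  Seq2 vs Seq3: 15
  Seq2 vs Seq4: 11
  Seq3 vs Seq4: 13
The largest is 15 mismatches, between Seq2 and Seq3; p = 15/22 = 0.682.

0.682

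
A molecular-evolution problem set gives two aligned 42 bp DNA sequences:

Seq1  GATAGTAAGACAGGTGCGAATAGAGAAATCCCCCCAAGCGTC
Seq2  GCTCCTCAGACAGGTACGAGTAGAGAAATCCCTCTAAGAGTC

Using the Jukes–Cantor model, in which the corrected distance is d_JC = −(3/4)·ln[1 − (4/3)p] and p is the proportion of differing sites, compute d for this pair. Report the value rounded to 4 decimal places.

Differing sites — 2:A/C; 4:A/C; 5:G/C; 7:A/C; 16:G/A; 20:A/G; 33:C/T; 35:C/T; 39:C/A.
p = 9/42 = 0.214286.
d = −0.75 · ln(1 − (4/3)·0.214286) = −0.75 · ln(0.714285) = −0.75 · (-0.336473) = 0.2524.

0.2524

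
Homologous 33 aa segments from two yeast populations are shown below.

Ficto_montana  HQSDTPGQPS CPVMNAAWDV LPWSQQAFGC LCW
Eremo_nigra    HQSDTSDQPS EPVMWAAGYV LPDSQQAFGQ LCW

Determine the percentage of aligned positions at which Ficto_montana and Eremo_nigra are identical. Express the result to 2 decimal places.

Differing sites — 6:P/S; 7:G/D; 11:C/E; 15:N/W; 18:W/G; 19:D/Y; 23:W/D; 30:C/Q.
25 of the 33 sites match, so the percent identity is 25/33 × 100 = 75.76%.

75.76%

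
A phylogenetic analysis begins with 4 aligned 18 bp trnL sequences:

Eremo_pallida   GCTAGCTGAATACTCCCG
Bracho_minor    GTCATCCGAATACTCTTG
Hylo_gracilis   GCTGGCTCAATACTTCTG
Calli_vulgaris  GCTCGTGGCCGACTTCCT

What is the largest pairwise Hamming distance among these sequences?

13

Pairwise Hamming distances:
  Eremo_pallida vs Bracho_minor: 6
  Eremo_pallida vs Hylo_gracilis: 4
  Eremo_pallida vs Calli_vulgaris: 8
  Bracho_minor vs Hylo_gracilis: 8
  Bracho_minor vs Calli_vulgaris: 13
  Hylo_gracilis vs Calli_vulgaris: 9
The largest is 13, between Bracho_minor and Calli_vulgaris.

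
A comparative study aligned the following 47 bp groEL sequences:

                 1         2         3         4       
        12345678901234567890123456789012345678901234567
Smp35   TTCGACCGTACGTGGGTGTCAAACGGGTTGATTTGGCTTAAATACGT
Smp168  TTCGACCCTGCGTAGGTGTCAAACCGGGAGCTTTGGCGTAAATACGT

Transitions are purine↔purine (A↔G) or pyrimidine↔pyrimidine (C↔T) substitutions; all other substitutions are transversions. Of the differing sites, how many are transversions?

Mismatches occur at site 8 (G/C, transversion), site 10 (A/G, transition), site 14 (G/A, transition), site 25 (G/C, transversion), site 28 (T/G, transversion), site 29 (T/A, transversion), site 31 (A/C, transversion), site 38 (T/G, transversion).
Of the 8 differences, 2 transitions and 6 transversions, so the answer is 6.

6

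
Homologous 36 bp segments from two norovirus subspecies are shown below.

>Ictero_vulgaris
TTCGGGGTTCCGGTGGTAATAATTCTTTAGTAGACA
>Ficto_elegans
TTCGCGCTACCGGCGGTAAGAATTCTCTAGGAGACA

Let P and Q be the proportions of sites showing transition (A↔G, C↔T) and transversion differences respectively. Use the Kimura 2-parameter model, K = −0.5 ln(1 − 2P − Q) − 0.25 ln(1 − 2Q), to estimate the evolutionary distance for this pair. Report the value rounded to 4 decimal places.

Mismatches occur at site 5 (G/C, transversion), site 7 (G/C, transversion), site 9 (T/A, transversion), site 14 (T/C, transition), site 20 (T/G, transversion), site 27 (T/C, transition), site 31 (T/G, transversion).
Of the 7 differences, 2 transitions and 5 transversions over 36 sites: P = 2/36 = 0.055556, Q = 5/36 = 0.138889.
d = −0.5·ln(0.749999) − 0.25·ln(0.722222) = −0.5·(-0.287683) − 0.25·(-0.325423) = 0.2252.

0.2252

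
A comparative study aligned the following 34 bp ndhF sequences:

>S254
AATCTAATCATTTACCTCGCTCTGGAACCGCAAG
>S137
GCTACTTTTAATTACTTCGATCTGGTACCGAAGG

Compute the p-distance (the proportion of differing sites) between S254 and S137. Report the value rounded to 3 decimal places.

Differing sites — 1:A/G; 2:A/C; 4:C/A; 5:T/C; 6:A/T; 7:A/T; 9:C/T; 11:T/A; 16:C/T; 20:C/A; 26:A/T; 31:C/A; 33:A/G.
There are 13 differences over 34 sites, so p = 13/34 = 0.382.

0.382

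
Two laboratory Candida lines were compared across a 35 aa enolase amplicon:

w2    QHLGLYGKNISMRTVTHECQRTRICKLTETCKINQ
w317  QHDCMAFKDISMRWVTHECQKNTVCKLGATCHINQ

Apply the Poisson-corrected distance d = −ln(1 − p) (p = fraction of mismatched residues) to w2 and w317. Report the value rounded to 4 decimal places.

Mismatches occur at site 3 (L↔D), site 4 (G↔C), site 5 (L↔M), site 6 (Y↔A), site 7 (G↔F), site 9 (N↔D), site 14 (T↔W), site 21 (R↔K), site 22 (T↔N), site 23 (R↔T), site 24 (I↔V), site 28 (T↔G), site 29 (E↔A), site 32 (K↔H).
p = 14/35 = 0.400000.
d = −ln(1 − 0.400000) = −ln(0.600000) = 0.5108.

0.5108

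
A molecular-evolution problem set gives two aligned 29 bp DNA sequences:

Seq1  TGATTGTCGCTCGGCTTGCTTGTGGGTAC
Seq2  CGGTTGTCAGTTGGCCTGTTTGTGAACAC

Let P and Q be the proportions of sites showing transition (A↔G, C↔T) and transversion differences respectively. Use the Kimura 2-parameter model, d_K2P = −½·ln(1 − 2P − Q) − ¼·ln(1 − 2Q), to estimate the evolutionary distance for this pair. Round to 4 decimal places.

Mismatches occur at site 1 (T→C, transition), site 3 (A→G, transition), site 9 (G→A, transition), site 10 (C→G, transversion), site 12 (C→T, transition), site 16 (T→C, transition), site 19 (C→T, transition), site 25 (G→A, transition), site 26 (G→A, transition), site 27 (T→C, transition).
Of the 10 differences, 9 transitions and 1 transversion over 29 sites: P = 9/29 = 0.310345, Q = 1/29 = 0.034483.
d = −0.5·ln(0.344827) − 0.25·ln(0.931034) = −0.5·(-1.064712) − 0.25·(-0.071459) = 0.5502.

0.5502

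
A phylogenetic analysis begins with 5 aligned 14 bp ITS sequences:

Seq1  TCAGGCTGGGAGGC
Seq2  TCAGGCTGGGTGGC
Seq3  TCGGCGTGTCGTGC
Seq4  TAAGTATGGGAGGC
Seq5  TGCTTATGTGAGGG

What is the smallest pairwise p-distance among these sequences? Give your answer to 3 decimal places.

Pairwise Hamming distances:
  Seq1 vs Seq2: 1
  Seq1 vs Seq3: 7
  Seq1 vs Seq4: 3
  Seq1 vs Seq5: 7
  Seq2 vs Seq3: 7
  Seq2 vs Seq4: 4
  Seq2 vs Seq5: 8
  Seq3 vs Seq4: 8
  Seq3 vs Seq5: 9
  Seq4 vs Seq5: 5
The smallest is 1 mismatch, between Seq1 and Seq2; p = 1/14 = 0.071.

0.071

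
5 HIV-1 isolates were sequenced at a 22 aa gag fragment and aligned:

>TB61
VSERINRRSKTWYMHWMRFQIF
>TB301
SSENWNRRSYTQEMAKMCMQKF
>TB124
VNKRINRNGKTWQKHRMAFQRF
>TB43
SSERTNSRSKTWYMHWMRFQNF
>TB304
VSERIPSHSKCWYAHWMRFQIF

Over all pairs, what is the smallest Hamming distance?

Pairwise Hamming distances:
  TB61 vs TB301: 11
  TB61 vs TB124: 9
  TB61 vs TB43: 4
  TB61 vs TB304: 5
  TB301 vs TB124: 16
  TB301 vs TB43: 11
  TB301 vs TB304: 16
  TB124 vs TB43: 12
  TB124 vs TB304: 12
  TB43 vs TB304: 7
The smallest is 4, between TB61 and TB43.

4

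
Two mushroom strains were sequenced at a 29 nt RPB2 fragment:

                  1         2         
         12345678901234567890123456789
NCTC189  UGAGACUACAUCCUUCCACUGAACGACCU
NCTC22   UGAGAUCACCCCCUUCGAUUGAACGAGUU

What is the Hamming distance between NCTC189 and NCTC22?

The sequences differ at positions 6 (C/U), 7 (U/C), 10 (A/C), 11 (U/C), 17 (C/G), 19 (C/U), 27 (C/G), 28 (C/U).
That gives 8 mismatches out of 29 aligned sites, so the Hamming distance is 8.

8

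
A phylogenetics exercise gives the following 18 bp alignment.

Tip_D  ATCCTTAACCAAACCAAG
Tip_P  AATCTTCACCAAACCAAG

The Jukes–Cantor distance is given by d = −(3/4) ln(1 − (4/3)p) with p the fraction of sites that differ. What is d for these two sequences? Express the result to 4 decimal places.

0.1885

Differing sites — 2:T/A; 3:C/T; 7:A/C.
p = 3/18 = 0.166667.
d = −0.75 · ln(1 − (4/3)·0.166667) = −0.75 · ln(0.777777) = −0.75 · (-0.251315) = 0.1885.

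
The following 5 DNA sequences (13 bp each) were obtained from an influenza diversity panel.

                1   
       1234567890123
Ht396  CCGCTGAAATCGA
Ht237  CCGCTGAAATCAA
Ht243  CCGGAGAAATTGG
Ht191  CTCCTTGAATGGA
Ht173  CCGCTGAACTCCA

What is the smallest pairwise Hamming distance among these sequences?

Pairwise Hamming distances:
  Ht396 vs Ht237: 1
  Ht396 vs Ht243: 4
  Ht396 vs Ht191: 5
  Ht396 vs Ht173: 2
  Ht237 vs Ht243: 5
  Ht237 vs Ht191: 6
  Ht237 vs Ht173: 2
  Ht243 vs Ht191: 8
  Ht243 vs Ht173: 6
  Ht191 vs Ht173: 7
The smallest is 1, between Ht396 and Ht237.

1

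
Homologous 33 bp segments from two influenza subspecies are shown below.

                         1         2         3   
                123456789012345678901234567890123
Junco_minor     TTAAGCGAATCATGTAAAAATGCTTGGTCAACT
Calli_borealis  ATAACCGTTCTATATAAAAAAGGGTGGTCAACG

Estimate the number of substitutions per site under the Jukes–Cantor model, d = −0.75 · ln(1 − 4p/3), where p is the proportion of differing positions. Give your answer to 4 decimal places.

The sequences differ at positions 1 (T/A), 5 (G/C), 8 (A/T), 9 (A/T), 10 (T/C), 11 (C/T), 14 (G/A), 21 (T/A), 23 (C/G), 24 (T/G), 33 (T/G).
p = 11/33 = 0.333333.
d = −0.75 · ln(1 − (4/3)·0.333333) = −0.75 · ln(0.555556) = −0.75 · (-0.587786) = 0.4408.

0.4408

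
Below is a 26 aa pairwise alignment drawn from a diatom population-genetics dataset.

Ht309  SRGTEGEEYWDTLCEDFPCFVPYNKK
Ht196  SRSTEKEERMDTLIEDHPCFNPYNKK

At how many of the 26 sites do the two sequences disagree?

The sequences differ at positions 3 (G/S), 6 (G/K), 9 (Y/R), 10 (W/M), 14 (C/I), 17 (F/H), 21 (V/N).
That gives 7 mismatches out of 26 aligned sites, so the Hamming distance is 7.

7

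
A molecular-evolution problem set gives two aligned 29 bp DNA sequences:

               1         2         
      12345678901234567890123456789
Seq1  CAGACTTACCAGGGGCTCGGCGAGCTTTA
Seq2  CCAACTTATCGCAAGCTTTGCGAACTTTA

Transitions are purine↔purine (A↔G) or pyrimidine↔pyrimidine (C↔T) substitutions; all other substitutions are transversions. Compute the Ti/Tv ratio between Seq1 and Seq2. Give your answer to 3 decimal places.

Differing sites — 2:A/C (Tv); 3:G/A (Ti); 9:C/T (Ti); 11:A/G (Ti); 12:G/C (Tv); 13:G/A (Ti); 14:G/A (Ti); 18:C/T (Ti); 19:G/T (Tv); 24:G/A (Ti).
Of the 10 differences, 7 transitions and 3 transversions, so Ti/Tv = 7/3 = 2.333.

2.333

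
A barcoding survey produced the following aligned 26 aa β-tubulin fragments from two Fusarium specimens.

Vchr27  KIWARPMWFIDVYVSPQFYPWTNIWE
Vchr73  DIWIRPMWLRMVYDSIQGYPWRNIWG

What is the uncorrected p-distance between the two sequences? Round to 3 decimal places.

Differing sites — 1:K/D; 4:A/I; 9:F/L; 10:I/R; 11:D/M; 14:V/D; 16:P/I; 18:F/G; 22:T/R; 26:E/G.
There are 10 differences over 26 sites, so p = 10/26 = 0.385.

0.385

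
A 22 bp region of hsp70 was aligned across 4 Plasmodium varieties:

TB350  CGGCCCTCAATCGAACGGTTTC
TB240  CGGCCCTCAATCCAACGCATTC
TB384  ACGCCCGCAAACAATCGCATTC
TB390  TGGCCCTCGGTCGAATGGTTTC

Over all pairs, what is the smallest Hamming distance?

3

Pairwise Hamming distances:
  TB350 vs TB240: 3
  TB350 vs TB384: 8
  TB350 vs TB390: 4
  TB240 vs TB384: 6
  TB240 vs TB390: 7
  TB384 vs TB390: 11
The smallest is 3, between TB350 and TB240.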